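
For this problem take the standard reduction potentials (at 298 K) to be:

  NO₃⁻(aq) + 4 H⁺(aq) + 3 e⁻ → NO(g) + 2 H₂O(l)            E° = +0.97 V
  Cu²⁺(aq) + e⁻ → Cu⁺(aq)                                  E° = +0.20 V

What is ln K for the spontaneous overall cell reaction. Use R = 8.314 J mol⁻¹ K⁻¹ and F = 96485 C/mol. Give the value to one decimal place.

90.0

Cathode: NO₃⁻/NO; anode: Cu²⁺/Cu⁺. E°cell = (+0.97) − (+0.20) = +0.77 V, with n = 3.
ΔG° = −nFE° = −RT ln K, so ln K = nFE°/(RT) = (3)(96485)(+0.77) / ((8.314)(298)) = 89.959.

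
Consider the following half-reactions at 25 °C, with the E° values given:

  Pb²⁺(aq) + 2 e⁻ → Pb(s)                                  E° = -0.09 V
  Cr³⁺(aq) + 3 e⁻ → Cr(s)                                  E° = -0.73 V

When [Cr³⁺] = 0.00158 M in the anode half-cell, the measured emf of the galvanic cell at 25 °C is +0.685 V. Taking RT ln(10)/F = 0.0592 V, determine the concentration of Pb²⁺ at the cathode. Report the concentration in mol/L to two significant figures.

0.45 M

Pb²⁺/Pb is the cathode, Cr³⁺/Cr the anode: E°cell = +0.64 V, n = 6.
Overall reaction: 3 Pb²⁺(aq) + 2 Cr(s) → 3 Pb(s) + 2 Cr³⁺(aq); Q = [Cr³⁺]^2/[Pb²⁺]^3.
From E = E° − (0.0592/n) log Q: log Q = (E° − E)·n/0.0592 = (+0.64 − (+0.685))·6/0.0592 = -4.5608.
So 3·log[Pb²⁺] = 2·log(0.00158) − log Q = -5.6027 − (-4.5608) = -1.0419; log[Pb²⁺] = -1.0419 / 3 = -0.3473; [Pb²⁺] = 10^(-0.3473) ≈ 0.45 M.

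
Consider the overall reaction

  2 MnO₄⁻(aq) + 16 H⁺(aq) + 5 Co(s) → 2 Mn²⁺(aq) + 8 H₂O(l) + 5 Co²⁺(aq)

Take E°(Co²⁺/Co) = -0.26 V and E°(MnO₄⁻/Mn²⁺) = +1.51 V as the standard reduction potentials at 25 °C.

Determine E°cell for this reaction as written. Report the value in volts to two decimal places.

+1.77 V

The MnO₄⁻/Mn²⁺ couple has the higher reduction potential, so it is the cathode; Co²⁺/Co is oxidised at the anode.
E°cell = E°(cathode) − E°(anode) = (+1.51) − (-0.26) = +1.77 V.
Since E°cell > 0, the reaction is spontaneous under standard conditions.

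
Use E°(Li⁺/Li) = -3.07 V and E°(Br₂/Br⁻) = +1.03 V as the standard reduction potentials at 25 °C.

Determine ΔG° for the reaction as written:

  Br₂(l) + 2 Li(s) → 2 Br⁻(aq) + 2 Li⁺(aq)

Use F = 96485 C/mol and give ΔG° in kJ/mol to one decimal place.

As written, Br₂/Br⁻ is reduced (cathode) and Li⁺/Li is oxidised (anode), so E°cell = (+1.03) − (-3.07) = +4.10 V.
Balancing electrons gives n = 2.
ΔG° = −nFE° = −(2)(96485)(+4.10) = -791,177 J = -791.2 kJ/mol.

-791.2 kJ/mol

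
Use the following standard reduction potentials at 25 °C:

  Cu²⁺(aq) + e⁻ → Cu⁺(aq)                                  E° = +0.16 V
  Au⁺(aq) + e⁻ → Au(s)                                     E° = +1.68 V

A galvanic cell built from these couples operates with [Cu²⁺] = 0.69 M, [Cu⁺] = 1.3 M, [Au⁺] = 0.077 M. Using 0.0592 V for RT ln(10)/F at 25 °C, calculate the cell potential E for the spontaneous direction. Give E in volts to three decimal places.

Au⁺/Au is the cathode (higher E°), Cu²⁺/Cu⁺ the anode: E°cell = +1.68 − (+0.16) = +1.52 V, n = 1.
Overall: Au⁺(aq) + Cu⁺(aq) → Au(s) + Cu²⁺(aq)
Q = [Cu²⁺] / ([Au⁺]·[Cu⁺]); log Q = 0.838.
E = E° − (0.0592/n) log Q = +1.52 − (0.0592/1)(0.838) = +1.470 V.

+1.470 V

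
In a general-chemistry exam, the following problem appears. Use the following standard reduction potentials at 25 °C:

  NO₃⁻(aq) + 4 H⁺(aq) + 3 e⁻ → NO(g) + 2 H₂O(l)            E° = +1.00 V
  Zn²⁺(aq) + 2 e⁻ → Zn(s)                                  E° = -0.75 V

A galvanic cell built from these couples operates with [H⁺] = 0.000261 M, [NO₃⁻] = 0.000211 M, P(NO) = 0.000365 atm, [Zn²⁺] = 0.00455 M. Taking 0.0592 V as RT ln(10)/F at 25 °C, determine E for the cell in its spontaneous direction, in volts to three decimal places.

NO₃⁻/NO is the cathode (higher E°), Zn²⁺/Zn the anode: E°cell = +1.00 − (-0.75) = +1.75 V, n = 6.
Overall: 2 NO₃⁻(aq) + 8 H⁺(aq) + 3 Zn(s) → 2 NO(g) + 4 H₂O(l) + 3 Zn²⁺(aq)
Q = P(NO)^2·[Zn²⁺]^3 / ([NO₃⁻]^2·[H⁺]^8); log Q = 22.117.
E = E° − (0.0592/n) log Q = +1.75 − (0.0592/6)(22.117) = +1.532 V.

+1.532 V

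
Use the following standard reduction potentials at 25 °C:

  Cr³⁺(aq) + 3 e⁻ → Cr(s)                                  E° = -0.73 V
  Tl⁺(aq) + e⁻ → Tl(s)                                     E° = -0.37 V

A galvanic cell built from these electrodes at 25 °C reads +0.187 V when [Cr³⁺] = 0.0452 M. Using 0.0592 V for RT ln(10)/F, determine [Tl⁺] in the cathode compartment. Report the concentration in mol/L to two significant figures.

0.00043 M

Tl⁺/Tl is the cathode, Cr³⁺/Cr the anode: E°cell = +0.36 V, n = 3.
Overall reaction: 3 Tl⁺(aq) + Cr(s) → 3 Tl(s) + Cr³⁺(aq); Q = [Cr³⁺]^1/[Tl⁺]^3.
From E = E° − (0.0592/n) log Q: log Q = (E° − E)·n/0.0592 = (+0.36 − (+0.187))·3/0.0592 = 8.7669.
So 3·log[Tl⁺] = 1·log(0.0452) − log Q = -1.3449 − (8.7669) = -10.1118; log[Tl⁺] = -10.1118 / 3 = -3.3706; [Tl⁺] = 10^(-3.3706) ≈ 0.00043 M.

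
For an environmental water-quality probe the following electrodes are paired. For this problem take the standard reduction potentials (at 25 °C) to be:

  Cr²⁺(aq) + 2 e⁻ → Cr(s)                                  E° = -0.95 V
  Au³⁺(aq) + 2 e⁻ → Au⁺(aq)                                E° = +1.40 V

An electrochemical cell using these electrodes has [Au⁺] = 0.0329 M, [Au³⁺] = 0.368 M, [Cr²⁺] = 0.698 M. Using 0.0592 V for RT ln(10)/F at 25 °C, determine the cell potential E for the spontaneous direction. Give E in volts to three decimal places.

+2.386 V

Au³⁺/Au⁺ is the cathode (higher E°), Cr²⁺/Cr the anode: E°cell = +1.40 − (-0.95) = +2.35 V, n = 2.
Overall: Au³⁺(aq) + Cr(s) → Au⁺(aq) + Cr²⁺(aq)
Q = [Au⁺]·[Cr²⁺] / ([Au³⁺]); log Q = -1.205.
E = E° − (0.0592/n) log Q = +2.35 − (0.0592/2)(-1.205) = +2.386 V.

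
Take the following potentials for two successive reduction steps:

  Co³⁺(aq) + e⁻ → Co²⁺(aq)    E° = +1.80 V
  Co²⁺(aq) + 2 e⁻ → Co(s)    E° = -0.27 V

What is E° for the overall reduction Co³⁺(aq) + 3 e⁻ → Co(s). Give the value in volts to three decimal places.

Since ΔG° = −nFE° is additive over sequential reductions, n₃E°₃ = n₁E°₁ + n₂E°₂.
E°₃ = (1×+1.80 + 2×-0.27) / 3 = (+1.260) / 3 = +0.420 V.

+0.420 V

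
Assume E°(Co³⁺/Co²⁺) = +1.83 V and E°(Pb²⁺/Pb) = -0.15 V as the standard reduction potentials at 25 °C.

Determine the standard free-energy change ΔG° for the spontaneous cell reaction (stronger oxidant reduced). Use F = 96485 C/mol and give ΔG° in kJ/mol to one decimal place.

-382.1 kJ/mol

Co³⁺/Co²⁺ (E° = +1.83 V) is the cathode; Pb²⁺/Pb (E° = -0.15 V) is the anode, so E°cell = +1.98 V.
Balancing electrons gives n = 2 (lcm of 1 and 2).
ΔG° = −nFE° = −(2)(96485)(+1.98) = -382,081 J = -382.1 kJ/mol.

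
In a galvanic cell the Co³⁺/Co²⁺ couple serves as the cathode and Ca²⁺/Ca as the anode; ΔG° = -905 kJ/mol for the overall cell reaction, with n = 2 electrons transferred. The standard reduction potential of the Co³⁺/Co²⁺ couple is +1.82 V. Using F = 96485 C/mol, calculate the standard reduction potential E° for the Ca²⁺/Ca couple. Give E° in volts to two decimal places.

-2.87 V

E°cell = −ΔG°/(nF) = −(-905×10³)/((2)(96485)) = +4.690 V.
Since Co³⁺/Co²⁺ is the cathode and Ca²⁺/Ca the anode, E°cell = E°(Co³⁺/Co²⁺) − E°(Ca²⁺/Ca).
So E°(Ca²⁺/Ca) = E°(Co³⁺/Co²⁺) − E°cell = (+1.82) − (+4.690) = -2.87 V.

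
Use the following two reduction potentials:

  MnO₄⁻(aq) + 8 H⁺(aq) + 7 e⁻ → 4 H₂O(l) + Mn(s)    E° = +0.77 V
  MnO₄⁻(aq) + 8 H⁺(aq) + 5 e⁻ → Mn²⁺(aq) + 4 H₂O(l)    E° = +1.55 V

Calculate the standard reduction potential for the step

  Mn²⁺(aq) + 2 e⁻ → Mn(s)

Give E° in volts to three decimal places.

-1.180 V

Sequential free energies add, so n₃E°₃ = n₁E°₁ + n₂E°₂.
With n₃ = 7, and the known step contributing 5×(+1.55) V, the unknown satisfies 2·E° = 7×(+0.77) − 5×(+1.55) = -2.360.
E° = -2.360 / 2 = -1.180 V.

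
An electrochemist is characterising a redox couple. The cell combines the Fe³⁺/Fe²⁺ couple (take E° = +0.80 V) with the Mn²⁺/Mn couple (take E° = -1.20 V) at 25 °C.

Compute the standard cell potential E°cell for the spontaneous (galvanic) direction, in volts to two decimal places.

The Fe³⁺/Fe²⁺ couple has the higher reduction potential, so it is the cathode; Mn²⁺/Mn is oxidised at the anode.
E°cell = E°(cathode) − E°(anode) = (+0.80) − (-1.20) = +2.00 V.
Since E°cell > 0, the reaction is spontaneous under standard conditions.

+2.00 V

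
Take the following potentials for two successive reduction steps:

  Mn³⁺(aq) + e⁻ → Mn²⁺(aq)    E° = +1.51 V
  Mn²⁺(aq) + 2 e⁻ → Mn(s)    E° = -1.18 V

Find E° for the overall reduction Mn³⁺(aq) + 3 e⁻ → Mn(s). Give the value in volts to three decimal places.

-0.283 V

Adding the free-energy changes (−nFE°) of the two steps gives −n₃FE°₃ = −n₁FE°₁ − n₂FE°₂.
E°₃ = (1×+1.51 + 2×-1.18) / 3 = (-0.850) / 3 = -0.283 V.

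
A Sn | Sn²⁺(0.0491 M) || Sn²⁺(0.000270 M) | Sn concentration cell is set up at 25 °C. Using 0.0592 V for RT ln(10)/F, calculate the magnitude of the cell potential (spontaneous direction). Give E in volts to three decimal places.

For a concentration cell E°cell = 0. The 0.0491 M side is the cathode (reduction is favoured where [Sn²⁺] is higher).
With n = 2, E = −(0.0592/2) log([Sn²⁺]ₐₙ/[Sn²⁺]꜀ₐₜ) = −(0.0592/2) log(0.00027/0.0491) = −(0.0592/2)(-2.260) = +0.067 V.

+0.067 V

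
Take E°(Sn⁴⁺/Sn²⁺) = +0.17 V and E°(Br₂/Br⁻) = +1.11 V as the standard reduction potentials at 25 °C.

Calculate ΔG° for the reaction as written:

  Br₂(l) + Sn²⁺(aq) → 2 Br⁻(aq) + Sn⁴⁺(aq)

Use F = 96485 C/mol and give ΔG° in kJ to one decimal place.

-181.4 kJ

As written, Br₂/Br⁻ is reduced (cathode) and Sn⁴⁺/Sn²⁺ is oxidised (anode), so E°cell = (+1.11) − (+0.17) = +0.94 V.
Balancing electrons gives n = 2.
ΔG° = −nFE° = −(2)(96485)(+0.94) = -181,392 J = -181.4 kJ.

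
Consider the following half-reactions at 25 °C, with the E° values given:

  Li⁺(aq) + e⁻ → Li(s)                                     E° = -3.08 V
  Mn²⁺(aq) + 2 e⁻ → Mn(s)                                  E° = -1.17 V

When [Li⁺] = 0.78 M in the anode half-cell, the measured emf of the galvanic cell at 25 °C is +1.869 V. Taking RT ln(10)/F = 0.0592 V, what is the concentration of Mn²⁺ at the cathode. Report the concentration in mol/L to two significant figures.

Mn²⁺/Mn is the cathode, Li⁺/Li the anode: E°cell = +1.91 V, n = 2.
Overall reaction: Mn²⁺(aq) + 2 Li(s) → Mn(s) + 2 Li⁺(aq); Q = [Li⁺]^2/[Mn²⁺]^1.
From E = E° − (0.0592/n) log Q: log Q = (E° − E)·n/0.0592 = (+1.91 − (+1.869))·2/0.0592 = 1.3851.
So 1·log[Mn²⁺] = 2·log(0.78) − log Q = -0.2158 − (1.3851) = -1.6009; [Mn²⁺] = 10^(-1.6009) ≈ 0.025 M.

0.025 M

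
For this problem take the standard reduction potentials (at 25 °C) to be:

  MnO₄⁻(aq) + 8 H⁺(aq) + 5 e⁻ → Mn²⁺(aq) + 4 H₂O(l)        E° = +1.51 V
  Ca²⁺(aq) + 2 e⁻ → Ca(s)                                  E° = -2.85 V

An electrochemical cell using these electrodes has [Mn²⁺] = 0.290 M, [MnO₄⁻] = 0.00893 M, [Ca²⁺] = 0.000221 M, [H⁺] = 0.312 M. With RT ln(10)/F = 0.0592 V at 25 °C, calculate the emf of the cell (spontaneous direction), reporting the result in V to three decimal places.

MnO₄⁻/Mn²⁺ is the cathode (higher E°), Ca²⁺/Ca the anode: E°cell = +1.51 − (-2.85) = +4.36 V, n = 10.
Overall: 2 MnO₄⁻(aq) + 16 H⁺(aq) + 5 Ca(s) → 2 Mn²⁺(aq) + 8 H₂O(l) + 5 Ca²⁺(aq)
Q = [Mn²⁺]^2·[Ca²⁺]^5 / ([MnO₄⁻]^2·[H⁺]^16); log Q = -7.161.
E = E° − (0.0592/n) log Q = +4.36 − (0.0592/10)(-7.161) = +4.402 V.

+4.402 V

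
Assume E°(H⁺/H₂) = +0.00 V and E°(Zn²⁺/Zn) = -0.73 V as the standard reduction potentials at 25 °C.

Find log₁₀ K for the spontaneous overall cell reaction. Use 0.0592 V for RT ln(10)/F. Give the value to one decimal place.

24.7

Cathode: H⁺/H₂; anode: Zn²⁺/Zn. E°cell = +0.73 V, n = 2.
log K = nE°cell / 0.0592 = (2)(+0.73) / 0.0592 = 24.7.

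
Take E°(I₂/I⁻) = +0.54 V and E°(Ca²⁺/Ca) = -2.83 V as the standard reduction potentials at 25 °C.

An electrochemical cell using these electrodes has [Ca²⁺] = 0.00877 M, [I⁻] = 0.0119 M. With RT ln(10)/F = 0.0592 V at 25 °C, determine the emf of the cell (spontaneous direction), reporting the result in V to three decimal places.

I₂/I⁻ is the cathode (higher E°), Ca²⁺/Ca the anode: E°cell = +0.54 − (-2.83) = +3.37 V, n = 2.
Overall: I₂(s) + Ca(s) → 2 I⁻(aq) + Ca²⁺(aq)
Q = [I⁻]^2·[Ca²⁺]; log Q = -5.906.
E = E° − (0.0592/n) log Q = +3.37 − (0.0592/2)(-5.906) = +3.545 V.

+3.545 V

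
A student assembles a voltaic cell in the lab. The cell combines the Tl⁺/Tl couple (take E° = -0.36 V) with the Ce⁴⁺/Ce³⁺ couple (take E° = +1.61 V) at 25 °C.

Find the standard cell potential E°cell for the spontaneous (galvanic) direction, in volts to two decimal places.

+1.97 V

The Ce⁴⁺/Ce³⁺ couple has the higher reduction potential, so it is the cathode; Tl⁺/Tl is oxidised at the anode.
E°cell = E°(cathode) − E°(anode) = (+1.61) − (-0.36) = +1.97 V.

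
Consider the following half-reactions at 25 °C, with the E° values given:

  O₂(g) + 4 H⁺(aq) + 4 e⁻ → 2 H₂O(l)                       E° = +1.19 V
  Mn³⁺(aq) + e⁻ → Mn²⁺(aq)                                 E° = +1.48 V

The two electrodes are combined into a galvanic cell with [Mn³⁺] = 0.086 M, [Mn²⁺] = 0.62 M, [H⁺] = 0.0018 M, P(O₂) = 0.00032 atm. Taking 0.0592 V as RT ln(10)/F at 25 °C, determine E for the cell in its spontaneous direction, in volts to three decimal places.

Mn³⁺/Mn²⁺ is the cathode (higher E°), O₂/H₂O the anode: E°cell = +1.48 − (+1.19) = +0.29 V, n = 4.
Overall: 4 Mn³⁺(aq) + 2 H₂O(l) → 4 Mn²⁺(aq) + O₂(g) + 4 H⁺(aq)
Q = [Mn²⁺]^4·P(O₂)·[H⁺]^4 / ([Mn³⁺]^4); log Q = -11.042.
E = E° − (0.0592/n) log Q = +0.29 − (0.0592/4)(-11.042) = +0.453 V.

+0.453 V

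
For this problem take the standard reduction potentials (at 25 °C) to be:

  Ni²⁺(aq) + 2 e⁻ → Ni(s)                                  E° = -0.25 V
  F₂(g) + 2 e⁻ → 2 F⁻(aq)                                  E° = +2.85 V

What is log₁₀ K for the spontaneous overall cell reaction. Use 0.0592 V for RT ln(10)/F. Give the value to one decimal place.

104.7

Cathode: F₂/F⁻; anode: Ni²⁺/Ni. E°cell = +3.10 V, n = 2.
log K = nE°cell / 0.0592 = (2)(+3.10) / 0.0592 = 104.7.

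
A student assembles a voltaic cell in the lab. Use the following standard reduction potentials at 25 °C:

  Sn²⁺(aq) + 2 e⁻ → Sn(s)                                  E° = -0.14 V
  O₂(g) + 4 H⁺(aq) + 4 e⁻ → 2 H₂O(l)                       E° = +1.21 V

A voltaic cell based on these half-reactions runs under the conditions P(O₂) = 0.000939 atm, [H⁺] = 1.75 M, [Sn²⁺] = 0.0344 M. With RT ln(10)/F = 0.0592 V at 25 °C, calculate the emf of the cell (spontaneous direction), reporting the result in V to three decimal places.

O₂/H₂O is the cathode (higher E°), Sn²⁺/Sn the anode: E°cell = +1.21 − (-0.14) = +1.35 V, n = 4.
Overall: O₂(g) + 4 H⁺(aq) + 2 Sn(s) → 2 H₂O(l) + 2 Sn²⁺(aq)
Q = [Sn²⁺]^2 / (P(O₂)·[H⁺]^4); log Q = -0.872.
E = E° − (0.0592/n) log Q = +1.35 − (0.0592/4)(-0.872) = +1.363 V.

+1.363 V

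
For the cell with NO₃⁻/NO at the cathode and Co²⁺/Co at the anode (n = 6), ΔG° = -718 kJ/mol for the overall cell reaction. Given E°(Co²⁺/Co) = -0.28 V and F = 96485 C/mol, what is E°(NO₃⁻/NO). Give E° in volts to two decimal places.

+0.96 V

E°cell = −ΔG°/(nF) = −(-718×10³)/((6)(96485)) = +1.240 V.
Since NO₃⁻/NO is the cathode and Co²⁺/Co the anode, E°cell = E°(NO₃⁻/NO) − E°(Co²⁺/Co).
So E°(NO₃⁻/NO) = E°cell + E°(Co²⁺/Co) = +1.240 + (-0.28) = +0.96 V.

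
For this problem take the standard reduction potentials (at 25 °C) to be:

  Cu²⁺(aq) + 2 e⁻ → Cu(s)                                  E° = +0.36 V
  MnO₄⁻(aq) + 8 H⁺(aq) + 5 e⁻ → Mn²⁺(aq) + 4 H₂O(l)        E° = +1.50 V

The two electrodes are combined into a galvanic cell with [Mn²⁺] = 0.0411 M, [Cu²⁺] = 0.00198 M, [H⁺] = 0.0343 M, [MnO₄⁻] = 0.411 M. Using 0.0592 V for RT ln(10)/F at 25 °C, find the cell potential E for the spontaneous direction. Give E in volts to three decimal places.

MnO₄⁻/Mn²⁺ is the cathode (higher E°), Cu²⁺/Cu the anode: E°cell = +1.50 − (+0.36) = +1.14 V, n = 10.
Overall: 2 MnO₄⁻(aq) + 16 H⁺(aq) + 5 Cu(s) → 2 Mn²⁺(aq) + 8 H₂O(l) + 5 Cu²⁺(aq)
Q = [Mn²⁺]^2·[Cu²⁺]^5 / ([MnO₄⁻]^2·[H⁺]^16); log Q = 7.919.
E = E° − (0.0592/n) log Q = +1.14 − (0.0592/10)(7.919) = +1.093 V.

+1.093 V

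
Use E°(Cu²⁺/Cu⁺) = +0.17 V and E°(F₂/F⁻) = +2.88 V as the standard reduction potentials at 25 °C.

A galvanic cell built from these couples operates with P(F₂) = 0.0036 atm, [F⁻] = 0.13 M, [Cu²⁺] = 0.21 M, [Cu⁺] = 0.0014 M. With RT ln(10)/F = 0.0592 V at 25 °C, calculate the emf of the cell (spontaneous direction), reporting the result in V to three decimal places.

+2.561 V

F₂/F⁻ is the cathode (higher E°), Cu²⁺/Cu⁺ the anode: E°cell = +2.88 − (+0.17) = +2.71 V, n = 2.
Overall: F₂(g) + 2 Cu⁺(aq) → 2 F⁻(aq) + 2 Cu²⁺(aq)
Q = [F⁻]^2·[Cu²⁺]^2 / (P(F₂)·[Cu⁺]^2); log Q = 5.024.
E = E° − (0.0592/n) log Q = +2.71 − (0.0592/2)(5.024) = +2.561 V.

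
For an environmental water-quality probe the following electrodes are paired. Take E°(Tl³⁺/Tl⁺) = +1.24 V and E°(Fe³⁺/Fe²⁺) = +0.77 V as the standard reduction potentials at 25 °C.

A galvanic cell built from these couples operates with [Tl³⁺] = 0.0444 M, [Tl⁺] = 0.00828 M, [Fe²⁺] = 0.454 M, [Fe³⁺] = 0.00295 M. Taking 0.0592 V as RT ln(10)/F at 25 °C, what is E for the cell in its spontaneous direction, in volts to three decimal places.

+0.621 V

Tl³⁺/Tl⁺ is the cathode (higher E°), Fe³⁺/Fe²⁺ the anode: E°cell = +1.24 − (+0.77) = +0.47 V, n = 2.
Overall: Tl³⁺(aq) + 2 Fe²⁺(aq) → Tl⁺(aq) + 2 Fe³⁺(aq)
Q = [Tl⁺]·[Fe³⁺]^2 / ([Tl³⁺]·[Fe²⁺]^2); log Q = -5.104.
E = E° − (0.0592/n) log Q = +0.47 − (0.0592/2)(-5.104) = +0.621 V.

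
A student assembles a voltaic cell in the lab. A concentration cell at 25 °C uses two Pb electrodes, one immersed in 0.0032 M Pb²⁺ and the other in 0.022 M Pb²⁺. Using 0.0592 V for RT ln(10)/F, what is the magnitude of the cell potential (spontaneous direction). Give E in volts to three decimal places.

+0.025 V

For a concentration cell E°cell = 0. The 0.022 M side is the cathode (reduction is favoured where [Pb²⁺] is higher).
With n = 2, E = −(0.0592/2) log([Pb²⁺]ₐₙ/[Pb²⁺]꜀ₐₜ) = −(0.0592/2) log(0.0032/0.022) = −(0.0592/2)(-0.837) = +0.025 V.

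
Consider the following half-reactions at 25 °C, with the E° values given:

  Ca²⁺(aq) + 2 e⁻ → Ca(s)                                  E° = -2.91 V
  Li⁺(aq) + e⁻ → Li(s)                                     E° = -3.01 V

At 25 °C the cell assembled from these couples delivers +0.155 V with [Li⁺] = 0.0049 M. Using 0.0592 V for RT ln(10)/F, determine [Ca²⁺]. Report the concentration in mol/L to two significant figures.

Ca²⁺/Ca is the cathode, Li⁺/Li the anode: E°cell = +0.10 V, n = 2.
Overall reaction: Ca²⁺(aq) + 2 Li(s) → Ca(s) + 2 Li⁺(aq); Q = [Li⁺]^2/[Ca²⁺]^1.
From E = E° − (0.0592/n) log Q: log Q = (E° − E)·n/0.0592 = (+0.10 − (+0.155))·2/0.0592 = -1.8581.
So 1·log[Ca²⁺] = 2·log(0.0049) − log Q = -4.6196 − (-1.8581) = -2.7615; [Ca²⁺] = 10^(-2.7615) ≈ 0.0017 M.

0.0017 M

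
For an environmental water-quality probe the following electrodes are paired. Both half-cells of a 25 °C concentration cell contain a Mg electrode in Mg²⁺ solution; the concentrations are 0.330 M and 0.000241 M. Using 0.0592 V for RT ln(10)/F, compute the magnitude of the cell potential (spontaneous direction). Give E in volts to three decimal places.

+0.093 V

For a concentration cell E°cell = 0. The 0.330 M side is the cathode (reduction is favoured where [Mg²⁺] is higher).
With n = 2, E = −(0.0592/2) log([Mg²⁺]ₐₙ/[Mg²⁺]꜀ₐₜ) = −(0.0592/2) log(0.000241/0.33) = −(0.0592/2)(-3.136) = +0.093 V.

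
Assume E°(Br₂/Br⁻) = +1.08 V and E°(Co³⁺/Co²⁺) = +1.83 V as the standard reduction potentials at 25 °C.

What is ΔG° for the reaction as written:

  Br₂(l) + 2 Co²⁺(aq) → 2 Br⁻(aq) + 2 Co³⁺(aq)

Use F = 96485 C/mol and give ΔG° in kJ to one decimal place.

As written, Br₂/Br⁻ is reduced (cathode) and Co³⁺/Co²⁺ is oxidised (anode), so E°cell = (+1.08) − (+1.83) = -0.75 V.
Balancing electrons gives n = 2.
ΔG° = −nFE° = −(2)(96485)(-0.75) = 144,728 J = +144.7 kJ.

+144.7 kJ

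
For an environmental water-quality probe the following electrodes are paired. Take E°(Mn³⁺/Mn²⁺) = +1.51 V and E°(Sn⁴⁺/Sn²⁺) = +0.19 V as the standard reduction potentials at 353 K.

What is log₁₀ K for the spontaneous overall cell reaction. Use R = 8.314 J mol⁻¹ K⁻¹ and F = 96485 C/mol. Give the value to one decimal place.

Cathode: Mn³⁺/Mn²⁺; anode: Sn⁴⁺/Sn²⁺. E°cell = (+1.51) − (+0.19) = +1.32 V, with n = 2.
ΔG° = −nFE° = −RT ln K, so ln K = nFE°/(RT) = (2)(96485)(+1.32) / ((8.314)(353)) = 86.792.
log₁₀ K = 86.792 / ln 10 = 37.7.

37.7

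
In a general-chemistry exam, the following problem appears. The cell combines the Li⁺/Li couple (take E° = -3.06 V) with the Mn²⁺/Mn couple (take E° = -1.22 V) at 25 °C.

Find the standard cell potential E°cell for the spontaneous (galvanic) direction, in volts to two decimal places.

+1.84 V

The Mn²⁺/Mn couple has the higher reduction potential, so it is the cathode; Li⁺/Li is oxidised at the anode.
E°cell = E°(cathode) − E°(anode) = (-1.22) − (-3.06) = +1.84 V.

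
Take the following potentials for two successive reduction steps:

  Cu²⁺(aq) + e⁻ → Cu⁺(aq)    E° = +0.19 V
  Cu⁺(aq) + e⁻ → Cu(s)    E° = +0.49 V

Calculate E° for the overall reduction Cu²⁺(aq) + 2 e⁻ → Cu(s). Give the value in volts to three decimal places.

Since ΔG° = −nFE° is additive over sequential reductions, n₃E°₃ = n₁E°₁ + n₂E°₂.
E°₃ = (1×+0.19 + 1×+0.49) / 2 = (+0.680) / 2 = +0.340 V.

+0.340 V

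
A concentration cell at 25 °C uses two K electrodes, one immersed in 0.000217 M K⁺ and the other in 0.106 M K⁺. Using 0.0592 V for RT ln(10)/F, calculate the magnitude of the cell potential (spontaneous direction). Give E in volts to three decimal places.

For a concentration cell E°cell = 0. The 0.106 M side is the cathode (reduction is favoured where [K⁺] is higher).
With n = 1, E = −(0.0592/1) log([K⁺]ₐₙ/[K⁺]꜀ₐₜ) = −(0.0592/1) log(0.000217/0.106) = −(0.0592/1)(-2.689) = +0.159 V.

+0.159 V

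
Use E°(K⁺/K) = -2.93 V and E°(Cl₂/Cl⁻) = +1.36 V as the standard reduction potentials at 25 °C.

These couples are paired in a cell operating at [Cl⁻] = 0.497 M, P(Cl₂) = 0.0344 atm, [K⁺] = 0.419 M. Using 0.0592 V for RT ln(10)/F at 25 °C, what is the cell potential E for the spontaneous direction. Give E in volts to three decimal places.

+4.287 V

Cl₂/Cl⁻ is the cathode (higher E°), K⁺/K the anode: E°cell = +1.36 − (-2.93) = +4.29 V, n = 2.
Overall: Cl₂(g) + 2 K(s) → 2 Cl⁻(aq) + 2 K⁺(aq)
Q = [Cl⁻]^2·[K⁺]^2 / (P(Cl₂)); log Q = 0.101.
E = E° − (0.0592/n) log Q = +4.29 − (0.0592/2)(0.101) = +4.287 V.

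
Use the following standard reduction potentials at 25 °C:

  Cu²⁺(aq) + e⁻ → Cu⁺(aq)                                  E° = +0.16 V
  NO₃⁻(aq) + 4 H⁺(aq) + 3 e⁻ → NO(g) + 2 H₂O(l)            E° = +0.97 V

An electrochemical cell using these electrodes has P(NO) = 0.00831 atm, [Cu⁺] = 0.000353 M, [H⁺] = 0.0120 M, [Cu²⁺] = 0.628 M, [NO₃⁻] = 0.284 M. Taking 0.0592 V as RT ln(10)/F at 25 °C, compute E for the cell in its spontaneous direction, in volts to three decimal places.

+0.496 V

NO₃⁻/NO is the cathode (higher E°), Cu²⁺/Cu⁺ the anode: E°cell = +0.97 − (+0.16) = +0.81 V, n = 3.
Overall: NO₃⁻(aq) + 4 H⁺(aq) + 3 Cu⁺(aq) → NO(g) + 2 H₂O(l) + 3 Cu²⁺(aq)
Q = P(NO)·[Cu²⁺]^3 / ([NO₃⁻]·[H⁺]^4·[Cu⁺]^3); log Q = 15.900.
E = E° − (0.0592/n) log Q = +0.81 − (0.0592/3)(15.900) = +0.496 V.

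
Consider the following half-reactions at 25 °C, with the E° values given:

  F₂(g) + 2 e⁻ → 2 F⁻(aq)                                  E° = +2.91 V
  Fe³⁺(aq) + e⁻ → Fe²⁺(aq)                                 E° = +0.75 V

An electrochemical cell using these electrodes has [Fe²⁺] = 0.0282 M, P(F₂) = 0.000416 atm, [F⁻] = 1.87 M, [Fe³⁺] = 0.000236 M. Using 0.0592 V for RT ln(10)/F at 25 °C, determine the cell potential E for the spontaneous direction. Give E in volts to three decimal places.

+2.167 V

F₂/F⁻ is the cathode (higher E°), Fe³⁺/Fe²⁺ the anode: E°cell = +2.91 − (+0.75) = +2.16 V, n = 2.
Overall: F₂(g) + 2 Fe²⁺(aq) → 2 F⁻(aq) + 2 Fe³⁺(aq)
Q = [F⁻]^2·[Fe³⁺]^2 / (P(F₂)·[Fe²⁺]^2); log Q = -0.230.
E = E° − (0.0592/n) log Q = +2.16 − (0.0592/2)(-0.230) = +2.167 V.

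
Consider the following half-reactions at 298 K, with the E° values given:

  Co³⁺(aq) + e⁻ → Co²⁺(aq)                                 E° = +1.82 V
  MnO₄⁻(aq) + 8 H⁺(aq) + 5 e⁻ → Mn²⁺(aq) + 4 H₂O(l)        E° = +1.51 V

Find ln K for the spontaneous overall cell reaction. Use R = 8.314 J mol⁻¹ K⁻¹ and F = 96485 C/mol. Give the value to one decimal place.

Cathode: Co³⁺/Co²⁺; anode: MnO₄⁻/Mn²⁺. E°cell = (+1.82) − (+1.51) = +0.31 V, with n = 5.
ΔG° = −nFE° = −RT ln K, so ln K = nFE°/(RT) = (5)(96485)(+0.31) / ((8.314)(298)) = 60.362.

60.4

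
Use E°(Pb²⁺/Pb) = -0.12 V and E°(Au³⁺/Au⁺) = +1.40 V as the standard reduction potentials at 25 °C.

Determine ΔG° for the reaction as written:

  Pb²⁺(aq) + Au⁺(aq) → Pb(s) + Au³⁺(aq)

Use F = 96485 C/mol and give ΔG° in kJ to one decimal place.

As written, Pb²⁺/Pb is reduced (cathode) and Au³⁺/Au⁺ is oxidised (anode), so E°cell = (-0.12) − (+1.40) = -1.52 V.
Balancing electrons gives n = 2.
ΔG° = −nFE° = −(2)(96485)(-1.52) = 293,314 J = +293.3 kJ.

+293.3 kJ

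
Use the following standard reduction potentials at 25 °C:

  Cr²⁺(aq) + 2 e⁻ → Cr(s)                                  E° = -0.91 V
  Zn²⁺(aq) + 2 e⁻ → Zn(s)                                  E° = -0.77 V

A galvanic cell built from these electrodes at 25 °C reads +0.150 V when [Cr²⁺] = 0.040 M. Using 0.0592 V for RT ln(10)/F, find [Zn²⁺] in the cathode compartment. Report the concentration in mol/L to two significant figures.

Zn²⁺/Zn is the cathode, Cr²⁺/Cr the anode: E°cell = +0.14 V, n = 2.
Overall reaction: Zn²⁺(aq) + Cr(s) → Zn(s) + Cr²⁺(aq); Q = [Cr²⁺]^1/[Zn²⁺]^1.
From E = E° − (0.0592/n) log Q: log Q = (E° − E)·n/0.0592 = (+0.14 − (+0.150))·2/0.0592 = -0.3378.
So 1·log[Zn²⁺] = 1·log(0.04) − log Q = -1.3979 − (-0.3378) = -1.0601; [Zn²⁺] = 10^(-1.0601) ≈ 0.087 M.

0.087 M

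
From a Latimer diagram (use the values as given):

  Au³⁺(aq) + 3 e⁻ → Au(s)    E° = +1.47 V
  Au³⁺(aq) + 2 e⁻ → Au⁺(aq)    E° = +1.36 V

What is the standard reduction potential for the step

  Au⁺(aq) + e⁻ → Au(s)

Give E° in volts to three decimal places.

Sequential free energies add, so n₃E°₃ = n₁E°₁ + n₂E°₂.
With n₃ = 3, and the known step contributing 2×(+1.36) V, the unknown satisfies 1·E° = 3×(+1.47) − 2×(+1.36) = +1.690.
E° = +1.690 / 1 = +1.690 V.

+1.690 V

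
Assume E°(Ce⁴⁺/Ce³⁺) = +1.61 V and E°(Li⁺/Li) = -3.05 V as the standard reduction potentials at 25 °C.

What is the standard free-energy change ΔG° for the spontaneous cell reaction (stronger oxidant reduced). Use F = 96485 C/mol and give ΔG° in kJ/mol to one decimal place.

Ce⁴⁺/Ce³⁺ (E° = +1.61 V) is the cathode; Li⁺/Li (E° = -3.05 V) is the anode, so E°cell = +4.66 V.
Balancing electrons gives n = 1 (lcm of 1 and 1).
ΔG° = −nFE° = −(1)(96485)(+4.66) = -449,620 J = -449.6 kJ/mol.

-449.6 kJ/mol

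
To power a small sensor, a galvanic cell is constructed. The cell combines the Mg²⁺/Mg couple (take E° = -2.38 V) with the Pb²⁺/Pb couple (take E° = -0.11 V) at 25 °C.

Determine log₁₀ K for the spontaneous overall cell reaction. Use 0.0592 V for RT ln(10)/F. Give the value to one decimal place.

Cathode: Pb²⁺/Pb; anode: Mg²⁺/Mg. E°cell = +2.27 V, n = 2.
log K = nE°cell / 0.0592 = (2)(+2.27) / 0.0592 = 76.7.

76.7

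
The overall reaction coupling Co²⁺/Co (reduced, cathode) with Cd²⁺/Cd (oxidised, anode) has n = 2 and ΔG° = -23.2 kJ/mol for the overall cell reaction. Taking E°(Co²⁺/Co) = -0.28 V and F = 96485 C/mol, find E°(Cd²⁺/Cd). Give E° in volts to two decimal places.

-0.40 V

E°cell = −ΔG°/(nF) = −(-23.2×10³)/((2)(96485)) = +0.120 V.
Since Co²⁺/Co is the cathode and Cd²⁺/Cd the anode, E°cell = E°(Co²⁺/Co) − E°(Cd²⁺/Cd).
So E°(Cd²⁺/Cd) = E°(Co²⁺/Co) − E°cell = (-0.28) − (+0.120) = -0.40 V.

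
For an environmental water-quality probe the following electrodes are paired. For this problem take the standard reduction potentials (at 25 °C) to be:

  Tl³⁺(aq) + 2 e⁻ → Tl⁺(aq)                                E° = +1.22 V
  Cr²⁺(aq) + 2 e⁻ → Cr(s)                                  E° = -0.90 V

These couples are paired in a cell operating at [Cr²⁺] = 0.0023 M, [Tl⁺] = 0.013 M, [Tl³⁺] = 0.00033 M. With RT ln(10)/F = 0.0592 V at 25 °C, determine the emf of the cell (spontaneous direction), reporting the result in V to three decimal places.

+2.151 V

Tl³⁺/Tl⁺ is the cathode (higher E°), Cr²⁺/Cr the anode: E°cell = +1.22 − (-0.90) = +2.12 V, n = 2.
Overall: Tl³⁺(aq) + Cr(s) → Tl⁺(aq) + Cr²⁺(aq)
Q = [Tl⁺]·[Cr²⁺] / ([Tl³⁺]); log Q = -1.043.
E = E° − (0.0592/n) log Q = +2.12 − (0.0592/2)(-1.043) = +2.151 V.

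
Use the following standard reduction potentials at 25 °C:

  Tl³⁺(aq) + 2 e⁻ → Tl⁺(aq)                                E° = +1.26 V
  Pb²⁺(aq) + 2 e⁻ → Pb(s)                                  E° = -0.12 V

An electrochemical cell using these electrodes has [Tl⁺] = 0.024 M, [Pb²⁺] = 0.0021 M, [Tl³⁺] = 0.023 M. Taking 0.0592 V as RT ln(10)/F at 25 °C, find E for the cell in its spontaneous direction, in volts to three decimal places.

+1.459 V

Tl³⁺/Tl⁺ is the cathode (higher E°), Pb²⁺/Pb the anode: E°cell = +1.26 − (-0.12) = +1.38 V, n = 2.
Overall: Tl³⁺(aq) + Pb(s) → Tl⁺(aq) + Pb²⁺(aq)
Q = [Tl⁺]·[Pb²⁺] / ([Tl³⁺]); log Q = -2.659.
E = E° − (0.0592/n) log Q = +1.38 − (0.0592/2)(-2.659) = +1.459 V.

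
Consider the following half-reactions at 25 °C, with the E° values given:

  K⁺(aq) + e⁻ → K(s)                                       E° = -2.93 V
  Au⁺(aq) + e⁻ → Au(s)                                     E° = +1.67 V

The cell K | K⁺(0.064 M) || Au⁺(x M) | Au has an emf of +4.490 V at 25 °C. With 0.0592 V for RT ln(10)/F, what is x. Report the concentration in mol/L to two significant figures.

0.00089 M

Au⁺/Au is the cathode, K⁺/K the anode: E°cell = +4.60 V, n = 1.
Overall reaction: Au⁺(aq) + K(s) → Au(s) + K⁺(aq); Q = [K⁺]^1/[Au⁺]^1.
From E = E° − (0.0592/n) log Q: log Q = (E° − E)·n/0.0592 = (+4.60 − (+4.490))·1/0.0592 = 1.8581.
So 1·log[Au⁺] = 1·log(0.064) − log Q = -1.1938 − (1.8581) = -3.0519; [Au⁺] = 10^(-3.0519) ≈ 0.00089 M.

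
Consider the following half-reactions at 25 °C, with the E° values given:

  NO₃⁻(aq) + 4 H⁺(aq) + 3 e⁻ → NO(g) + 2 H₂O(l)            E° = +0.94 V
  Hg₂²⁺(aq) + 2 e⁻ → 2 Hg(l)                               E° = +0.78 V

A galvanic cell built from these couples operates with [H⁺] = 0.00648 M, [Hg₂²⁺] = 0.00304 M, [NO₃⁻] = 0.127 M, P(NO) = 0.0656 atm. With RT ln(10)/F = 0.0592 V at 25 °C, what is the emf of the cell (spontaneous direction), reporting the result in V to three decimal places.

NO₃⁻/NO is the cathode (higher E°), Hg₂²⁺/Hg the anode: E°cell = +0.94 − (+0.78) = +0.16 V, n = 6.
Overall: 2 NO₃⁻(aq) + 8 H⁺(aq) + 6 Hg(l) → 2 NO(g) + 4 H₂O(l) + 3 Hg₂²⁺(aq)
Q = P(NO)^2·[Hg₂²⁺]^3 / ([NO₃⁻]^2·[H⁺]^8); log Q = 9.382.
E = E° − (0.0592/n) log Q = +0.16 − (0.0592/6)(9.382) = +0.067 V.

+0.067 V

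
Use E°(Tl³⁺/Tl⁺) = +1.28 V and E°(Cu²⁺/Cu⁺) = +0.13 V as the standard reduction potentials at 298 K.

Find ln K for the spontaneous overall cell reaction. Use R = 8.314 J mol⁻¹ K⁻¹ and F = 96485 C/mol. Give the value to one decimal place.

89.6

Cathode: Tl³⁺/Tl⁺; anode: Cu²⁺/Cu⁺. E°cell = (+1.28) − (+0.13) = +1.15 V, with n = 2.
ΔG° = −nFE° = −RT ln K, so ln K = nFE°/(RT) = (2)(96485)(+1.15) / ((8.314)(298)) = 89.570.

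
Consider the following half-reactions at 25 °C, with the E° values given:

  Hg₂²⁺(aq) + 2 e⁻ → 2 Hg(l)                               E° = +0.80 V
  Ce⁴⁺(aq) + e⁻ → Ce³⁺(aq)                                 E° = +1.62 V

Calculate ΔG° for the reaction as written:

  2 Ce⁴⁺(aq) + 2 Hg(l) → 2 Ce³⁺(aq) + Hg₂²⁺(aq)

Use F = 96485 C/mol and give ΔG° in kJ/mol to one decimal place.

-158.2 kJ/mol

As written, Ce⁴⁺/Ce³⁺ is reduced (cathode) and Hg₂²⁺/Hg is oxidised (anode), so E°cell = (+1.62) − (+0.80) = +0.82 V.
Balancing electrons gives n = 2.
ΔG° = −nFE° = −(2)(96485)(+0.82) = -158,235 J = -158.2 kJ/mol.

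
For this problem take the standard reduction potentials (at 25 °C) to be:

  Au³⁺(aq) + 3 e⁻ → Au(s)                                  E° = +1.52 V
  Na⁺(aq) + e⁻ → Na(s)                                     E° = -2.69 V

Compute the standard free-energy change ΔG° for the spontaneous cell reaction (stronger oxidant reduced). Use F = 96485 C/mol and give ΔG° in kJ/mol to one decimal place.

Au³⁺/Au (E° = +1.52 V) is the cathode; Na⁺/Na (E° = -2.69 V) is the anode, so E°cell = +4.21 V.
Balancing electrons gives n = 3 (lcm of 3 and 1).
ΔG° = −nFE° = −(3)(96485)(+4.21) = -1,218,606 J = -1218.6 kJ/mol.

-1218.6 kJ/mol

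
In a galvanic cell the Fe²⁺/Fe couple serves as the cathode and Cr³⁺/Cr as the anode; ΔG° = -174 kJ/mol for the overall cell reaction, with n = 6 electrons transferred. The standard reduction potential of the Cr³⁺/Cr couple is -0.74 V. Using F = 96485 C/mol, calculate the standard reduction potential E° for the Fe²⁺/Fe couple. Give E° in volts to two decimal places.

E°cell = −ΔG°/(nF) = −(-174×10³)/((6)(96485)) = +0.301 V.
Since Fe²⁺/Fe is the cathode and Cr³⁺/Cr the anode, E°cell = E°(Fe²⁺/Fe) − E°(Cr³⁺/Cr).
So E°(Fe²⁺/Fe) = E°cell + E°(Cr³⁺/Cr) = +0.301 + (-0.74) = -0.44 V.

-0.44 V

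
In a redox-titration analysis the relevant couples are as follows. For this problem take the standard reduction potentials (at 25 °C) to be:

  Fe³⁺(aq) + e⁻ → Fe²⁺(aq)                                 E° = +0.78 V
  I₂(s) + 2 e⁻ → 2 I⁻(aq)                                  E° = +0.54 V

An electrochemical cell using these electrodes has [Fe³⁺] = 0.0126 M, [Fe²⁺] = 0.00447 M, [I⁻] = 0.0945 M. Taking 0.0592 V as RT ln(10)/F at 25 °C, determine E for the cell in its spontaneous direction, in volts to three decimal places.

Fe³⁺/Fe²⁺ is the cathode (higher E°), I₂/I⁻ the anode: E°cell = +0.78 − (+0.54) = +0.24 V, n = 2.
Overall: 2 Fe³⁺(aq) + 2 I⁻(aq) → 2 Fe²⁺(aq) + I₂(s)
Q = [Fe²⁺]^2 / ([Fe³⁺]^2·[I⁻]^2); log Q = 1.149.
E = E° − (0.0592/n) log Q = +0.24 − (0.0592/2)(1.149) = +0.206 V.

+0.206 V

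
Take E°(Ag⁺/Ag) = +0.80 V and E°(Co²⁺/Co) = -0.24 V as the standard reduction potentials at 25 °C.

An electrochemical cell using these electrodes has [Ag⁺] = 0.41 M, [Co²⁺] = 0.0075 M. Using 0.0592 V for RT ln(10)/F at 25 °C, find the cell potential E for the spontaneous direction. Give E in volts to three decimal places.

+1.080 V

Ag⁺/Ag is the cathode (higher E°), Co²⁺/Co the anode: E°cell = +0.80 − (-0.24) = +1.04 V, n = 2.
Overall: 2 Ag⁺(aq) + Co(s) → 2 Ag(s) + Co²⁺(aq)
Q = [Co²⁺] / ([Ag⁺]^2); log Q = -1.351.
E = E° − (0.0592/n) log Q = +1.04 − (0.0592/2)(-1.351) = +1.080 V.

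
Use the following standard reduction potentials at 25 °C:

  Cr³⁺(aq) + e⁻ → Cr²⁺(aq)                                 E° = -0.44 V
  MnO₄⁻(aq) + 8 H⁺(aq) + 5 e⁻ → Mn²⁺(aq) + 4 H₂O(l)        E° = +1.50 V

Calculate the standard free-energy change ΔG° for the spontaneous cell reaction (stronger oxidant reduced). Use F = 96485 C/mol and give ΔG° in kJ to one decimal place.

-935.9 kJ

MnO₄⁻/Mn²⁺ (E° = +1.50 V) is the cathode; Cr³⁺/Cr²⁺ (E° = -0.44 V) is the anode, so E°cell = +1.94 V.
Balancing electrons gives n = 5 (lcm of 5 and 1).
ΔG° = −nFE° = −(5)(96485)(+1.94) = -935,904 J = -935.9 kJ.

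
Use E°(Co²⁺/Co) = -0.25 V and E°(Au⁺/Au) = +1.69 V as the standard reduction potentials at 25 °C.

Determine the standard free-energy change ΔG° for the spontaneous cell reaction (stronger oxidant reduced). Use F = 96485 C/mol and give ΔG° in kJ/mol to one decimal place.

Au⁺/Au (E° = +1.69 V) is the cathode; Co²⁺/Co (E° = -0.25 V) is the anode, so E°cell = +1.94 V.
Balancing electrons gives n = 2 (lcm of 1 and 2).
ΔG° = −nFE° = −(2)(96485)(+1.94) = -374,362 J = -374.4 kJ/mol.

-374.4 kJ/mol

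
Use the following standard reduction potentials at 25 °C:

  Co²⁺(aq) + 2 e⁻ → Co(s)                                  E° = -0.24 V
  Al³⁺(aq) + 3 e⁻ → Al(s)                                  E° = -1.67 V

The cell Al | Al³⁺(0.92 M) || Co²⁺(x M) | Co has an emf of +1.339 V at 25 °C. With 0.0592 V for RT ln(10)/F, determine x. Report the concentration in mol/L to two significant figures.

Co²⁺/Co is the cathode, Al³⁺/Al the anode: E°cell = +1.43 V, n = 6.
Overall reaction: 3 Co²⁺(aq) + 2 Al(s) → 3 Co(s) + 2 Al³⁺(aq); Q = [Al³⁺]^2/[Co²⁺]^3.
From E = E° − (0.0592/n) log Q: log Q = (E° − E)·n/0.0592 = (+1.43 − (+1.339))·6/0.0592 = 9.2230.
So 3·log[Co²⁺] = 2·log(0.92) − log Q = -0.0724 − (9.2230) = -9.2954; log[Co²⁺] = -9.2954 / 3 = -3.0985; [Co²⁺] = 10^(-3.0985) ≈ 0.00080 M.

0.00080 M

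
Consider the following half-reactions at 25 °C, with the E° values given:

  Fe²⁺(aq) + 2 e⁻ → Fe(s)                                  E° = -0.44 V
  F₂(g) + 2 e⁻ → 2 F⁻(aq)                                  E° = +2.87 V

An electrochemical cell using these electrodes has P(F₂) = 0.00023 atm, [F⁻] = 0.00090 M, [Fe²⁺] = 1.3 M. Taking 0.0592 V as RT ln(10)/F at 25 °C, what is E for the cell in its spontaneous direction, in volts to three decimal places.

F₂/F⁻ is the cathode (higher E°), Fe²⁺/Fe the anode: E°cell = +2.87 − (-0.44) = +3.31 V, n = 2.
Overall: F₂(g) + Fe(s) → 2 F⁻(aq) + Fe²⁺(aq)
Q = [F⁻]^2·[Fe²⁺] / (P(F₂)); log Q = -2.339.
E = E° − (0.0592/n) log Q = +3.31 − (0.0592/2)(-2.339) = +3.379 V.

+3.379 V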